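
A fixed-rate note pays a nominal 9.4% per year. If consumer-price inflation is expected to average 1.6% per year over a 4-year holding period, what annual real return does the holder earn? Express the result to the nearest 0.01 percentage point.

7.68%

With constant rates the annual real return is the same each year: (1+9.4%)/(1+1.6%) − 1 = 0.07677.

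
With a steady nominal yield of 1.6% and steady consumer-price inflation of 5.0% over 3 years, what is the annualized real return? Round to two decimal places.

-3.24%

With constant rates the annual real return is the same each year: (1+1.6%)/(1+5.0%) − 1 = -0.03238.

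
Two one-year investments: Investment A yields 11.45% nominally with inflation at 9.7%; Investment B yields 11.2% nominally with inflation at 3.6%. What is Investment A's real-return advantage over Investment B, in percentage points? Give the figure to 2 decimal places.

-5.74

Investment A real return: 1.1145/1.097 − 1 = 1.595%.
Investment B real return: 1.112/1.036 − 1 = 7.336%.
Difference: 1.595 − 7.336 = -5.741 pp.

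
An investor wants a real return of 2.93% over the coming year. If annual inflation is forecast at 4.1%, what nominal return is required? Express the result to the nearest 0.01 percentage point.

7.15%

By the Fisher equation, 1 + r_nom = (1 + 2.93%)(1 + 4.1%) = 1.0293 × 1.041 = 1.0715013.
So r_nom = 7.15013%.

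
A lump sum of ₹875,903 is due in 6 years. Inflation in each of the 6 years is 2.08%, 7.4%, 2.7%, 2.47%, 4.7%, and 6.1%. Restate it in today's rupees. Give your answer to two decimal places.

₹683,410.78

Price-level factor over 6 years: 1.0208 × 1.074 × 1.027 × 1.0247 × 1.047 × 1.061 ≈ 1.2816640068.
Purchasing power today: ₹875,903 divided by that factor.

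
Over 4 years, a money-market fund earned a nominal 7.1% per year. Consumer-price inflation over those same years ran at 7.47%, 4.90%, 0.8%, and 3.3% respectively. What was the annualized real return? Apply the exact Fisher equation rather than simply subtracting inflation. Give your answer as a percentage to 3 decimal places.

2.892%

Cumulative inflation factor: 1.0747 × 1.0490 × 1.008 × 1.033 ≈ 1.17388.
Nominal growth factor: 1.31570. Real growth factor = 1.31570 / 1.17388 ≈ 1.12082.
Annualized: 1.12082^(1/4) − 1 ≈ 0.02892.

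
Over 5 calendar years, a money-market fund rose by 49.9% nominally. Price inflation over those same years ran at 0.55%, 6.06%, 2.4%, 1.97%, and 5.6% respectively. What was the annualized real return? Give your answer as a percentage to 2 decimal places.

4.98%

Cumulative inflation factor: 1.0055 × 1.0606 × 1.024 × 1.0197 × 1.056 ≈ 1.17590.
Nominal growth factor: 1.49900. Real growth factor = 1.49900 / 1.17590 ≈ 1.27477.
Annualized: 1.27477^(1/5) − 1 ≈ 0.04975.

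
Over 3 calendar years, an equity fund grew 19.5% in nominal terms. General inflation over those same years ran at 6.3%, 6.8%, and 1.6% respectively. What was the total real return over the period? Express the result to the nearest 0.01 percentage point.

Cumulative inflation factor: 1.063 × 1.068 × 1.016 ≈ 1.15345.
Nominal growth factor: 1.19500. Real growth factor = 1.19500 / 1.15345 ≈ 1.03602.
Total real return ≈ 3.6024%.

3.60%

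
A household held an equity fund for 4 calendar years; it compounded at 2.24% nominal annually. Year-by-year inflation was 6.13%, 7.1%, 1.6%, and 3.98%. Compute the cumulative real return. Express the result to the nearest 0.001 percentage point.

-9.006%

Cumulative inflation factor: 1.0613 × 1.071 × 1.016 × 1.0398 ≈ 1.20080.
Nominal growth factor: 1.09266. Real growth factor = 1.09266 / 1.20080 ≈ 0.90994.
Total real return ≈ -9.0061%.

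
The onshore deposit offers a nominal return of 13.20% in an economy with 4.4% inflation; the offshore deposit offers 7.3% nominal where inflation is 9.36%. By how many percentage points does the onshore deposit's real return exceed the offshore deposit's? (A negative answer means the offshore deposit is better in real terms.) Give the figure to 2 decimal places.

10.31

The onshore deposit real return: 1.1320/1.044 − 1 = 8.429%.
The offshore deposit real return: 1.073/1.0936 − 1 = -1.884%.
Difference: 8.429 − (-1.884) = 10.313 pp.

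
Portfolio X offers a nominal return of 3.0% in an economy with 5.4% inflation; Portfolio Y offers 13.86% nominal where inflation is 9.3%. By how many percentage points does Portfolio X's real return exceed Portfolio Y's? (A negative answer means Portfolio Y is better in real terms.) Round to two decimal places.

-6.45

Portfolio X real return: 1.030/1.054 − 1 = -2.277%.
Portfolio Y real return: 1.1386/1.093 − 1 = 4.172%.
Difference: -2.277 − 4.172 = -6.449 pp.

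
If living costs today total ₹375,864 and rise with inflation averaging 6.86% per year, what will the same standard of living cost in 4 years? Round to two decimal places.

₹490,107.57

Cumulative price-level factor: (1+6.86%)^4 ≈ 1.3039492215.
Multiplying ₹375,864 by the price-level factor gives the future nominal sum.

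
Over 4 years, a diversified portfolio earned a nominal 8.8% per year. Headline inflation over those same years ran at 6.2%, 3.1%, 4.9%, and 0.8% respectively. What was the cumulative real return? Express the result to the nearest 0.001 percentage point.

21.031%

Cumulative inflation factor: 1.062 × 1.031 × 1.049 × 1.008 ≈ 1.15776.
Nominal growth factor: 1.40125. Real growth factor = 1.40125 / 1.15776 ≈ 1.21031.
Total real return ≈ 21.0309%.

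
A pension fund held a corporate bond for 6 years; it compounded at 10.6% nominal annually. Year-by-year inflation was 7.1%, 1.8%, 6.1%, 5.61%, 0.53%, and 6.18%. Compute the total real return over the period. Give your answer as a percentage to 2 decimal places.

40.36%

Cumulative inflation factor: 1.071 × 1.018 × 1.061 × 1.0561 × 1.0053 × 1.0618 ≈ 1.30406.
Nominal growth factor: 1.83034. Real growth factor = 1.83034 / 1.30406 ≈ 1.40357.
Total real return ≈ 40.3572%.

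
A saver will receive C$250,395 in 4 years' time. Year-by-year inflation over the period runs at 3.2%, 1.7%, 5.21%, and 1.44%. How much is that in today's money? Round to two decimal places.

C$223,541.80

Price-level factor over 4 years: 1.032 × 1.017 × 1.0521 × 1.0144 ≈ 1.1201260859.
Purchasing power today: C$250,395 divided by that factor.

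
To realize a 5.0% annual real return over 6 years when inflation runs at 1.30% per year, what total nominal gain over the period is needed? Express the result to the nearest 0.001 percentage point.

Required annual nominal rate: (1+5.0%)(1+1.30%) − 1 = 6.365%.
Cumulative over 6 years: (1 + 0.06365)^6 − 1 ≈ 0.44808.

44.808%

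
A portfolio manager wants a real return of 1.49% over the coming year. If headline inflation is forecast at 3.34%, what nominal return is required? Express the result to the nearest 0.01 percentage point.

4.88%

By the Fisher equation, 1 + r_nom = (1 + 1.49%)(1 + 3.34%) = 1.0149 × 1.0334 = 1.04879766.
So r_nom = 4.879766%.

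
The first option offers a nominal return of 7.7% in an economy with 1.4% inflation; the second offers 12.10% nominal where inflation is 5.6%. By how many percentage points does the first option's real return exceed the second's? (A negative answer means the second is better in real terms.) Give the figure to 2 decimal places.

The first option real return: 1.077/1.014 − 1 = 6.213%.
The second real return: 1.1210/1.056 − 1 = 6.155%.
Difference: 6.213 − 6.155 = 0.058 pp.

0.06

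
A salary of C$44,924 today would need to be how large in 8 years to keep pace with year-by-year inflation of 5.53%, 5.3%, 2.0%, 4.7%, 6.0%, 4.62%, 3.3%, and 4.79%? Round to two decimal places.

Cumulative price-level factor: 1.0553 × 1.053 × 1.020 × 1.047 × 1.060 × 1.0462 × 1.033 × 1.0479 ≈ 1.4245966069.
The nominal amount required is C$44,924 scaled up by that factor.

C$63,998.58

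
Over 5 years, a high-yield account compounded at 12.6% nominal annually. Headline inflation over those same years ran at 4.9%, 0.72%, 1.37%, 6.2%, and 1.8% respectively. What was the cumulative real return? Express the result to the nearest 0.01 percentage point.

56.32%

Cumulative inflation factor: 1.049 × 1.0072 × 1.0137 × 1.062 × 1.018 ≈ 1.15791.
Nominal growth factor: 1.81006. Real growth factor = 1.81006 / 1.15791 ≈ 1.56322.
Total real return ≈ 56.3216%.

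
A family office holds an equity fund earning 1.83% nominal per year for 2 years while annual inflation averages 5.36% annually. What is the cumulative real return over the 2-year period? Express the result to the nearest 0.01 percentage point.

The annual real rate is (1+1.83%)/(1+5.36%) − 1 = -3.3504%.
Compounded over 2 years: (1 + -0.033504)^2 − 1 ≈ -0.06589.

-6.59%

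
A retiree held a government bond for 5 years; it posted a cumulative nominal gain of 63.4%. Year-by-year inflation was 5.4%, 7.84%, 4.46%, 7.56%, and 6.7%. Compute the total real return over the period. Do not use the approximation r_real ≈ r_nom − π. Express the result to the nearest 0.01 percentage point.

19.91%

Cumulative inflation factor: 1.054 × 1.0784 × 1.0446 × 1.0756 × 1.067 ≈ 1.36265.
Nominal growth factor: 1.63400. Real growth factor = 1.63400 / 1.36265 ≈ 1.19913.
Total real return ≈ 19.9130%.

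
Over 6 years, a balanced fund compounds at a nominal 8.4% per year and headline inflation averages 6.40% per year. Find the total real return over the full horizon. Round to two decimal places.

The annual real rate is (1+8.4%)/(1+6.40%) − 1 = 1.8797%.
Compounded over 6 years: (1 + 0.018797)^6 − 1 ≈ 0.11822.

11.82%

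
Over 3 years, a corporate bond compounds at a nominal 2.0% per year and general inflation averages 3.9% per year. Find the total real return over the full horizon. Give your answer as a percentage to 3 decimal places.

-5.386%

The annual real rate is (1+2.0%)/(1+3.9%) − 1 = -1.8287%.
Compounded over 3 years: (1 + -0.018287)^3 − 1 ≈ -0.05386.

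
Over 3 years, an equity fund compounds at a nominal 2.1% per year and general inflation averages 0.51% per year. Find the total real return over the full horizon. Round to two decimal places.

4.82%

The annual real rate is (1+2.1%)/(1+0.51%) − 1 = 1.5819%.
Compounded over 3 years: (1 + 0.015819)^3 − 1 ≈ 0.04821.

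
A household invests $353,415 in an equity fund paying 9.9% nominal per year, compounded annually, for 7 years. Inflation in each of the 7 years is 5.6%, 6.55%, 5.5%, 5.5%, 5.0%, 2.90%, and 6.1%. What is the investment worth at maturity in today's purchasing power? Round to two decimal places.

$476,679.50

Nominal value at maturity: $353,415 × (1 + 9.9%)^7 ≈ $684,335.11.
Price-level factor over 7 years: 1.056 × 1.0655 × 1.055 × 1.055 × 1.050 × 1.0290 × 1.061 ≈ 1.4356294187.
The maturity value deflated by that factor is the answer in today's purchasing power.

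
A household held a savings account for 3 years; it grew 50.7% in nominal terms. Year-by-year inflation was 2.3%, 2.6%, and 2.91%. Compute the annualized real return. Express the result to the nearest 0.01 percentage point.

Cumulative inflation factor: 1.023 × 1.026 × 1.0291 ≈ 1.08014.
Nominal growth factor: 1.50700. Real growth factor = 1.50700 / 1.08014 ≈ 1.39519.
Annualized: 1.39519^(1/3) − 1 ≈ 0.11741.

11.74%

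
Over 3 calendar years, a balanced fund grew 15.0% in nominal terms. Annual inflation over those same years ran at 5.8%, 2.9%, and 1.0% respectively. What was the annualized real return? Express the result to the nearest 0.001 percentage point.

Cumulative inflation factor: 1.058 × 1.029 × 1.010 ≈ 1.09957.
Nominal growth factor: 1.15000. Real growth factor = 1.15000 / 1.09957 ≈ 1.04586.
Annualized: 1.04586^(1/3) − 1 ≈ 0.01506.

1.506%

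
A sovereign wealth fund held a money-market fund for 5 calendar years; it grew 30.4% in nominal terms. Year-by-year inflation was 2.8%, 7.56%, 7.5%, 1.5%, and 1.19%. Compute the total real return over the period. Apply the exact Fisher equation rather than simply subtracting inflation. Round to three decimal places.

Cumulative inflation factor: 1.028 × 1.0756 × 1.075 × 1.015 × 1.0119 ≈ 1.22083.
Nominal growth factor: 1.30400. Real growth factor = 1.30400 / 1.22083 ≈ 1.06812.
Total real return ≈ 6.8124%.

6.812%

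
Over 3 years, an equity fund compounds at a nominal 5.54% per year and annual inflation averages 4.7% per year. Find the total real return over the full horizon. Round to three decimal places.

The annual real rate is (1+5.54%)/(1+4.7%) − 1 = 0.8023%.
Compounded over 3 years: (1 + 0.008023)^3 − 1 ≈ 0.02426.

2.426%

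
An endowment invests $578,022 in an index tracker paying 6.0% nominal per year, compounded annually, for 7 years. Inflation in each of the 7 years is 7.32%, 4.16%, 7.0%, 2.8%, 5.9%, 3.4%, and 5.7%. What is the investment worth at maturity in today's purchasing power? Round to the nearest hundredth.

$610,710.53

Nominal value at maturity: $578,022 × (1 + 6.0%)^7 ≈ $869,131.37.
Price-level factor over 7 years: 1.0732 × 1.0416 × 1.070 × 1.028 × 1.059 × 1.034 × 1.057 ≈ 1.4231478261.
Dividing the nominal maturity value by the price-level factor gives the value in today's money.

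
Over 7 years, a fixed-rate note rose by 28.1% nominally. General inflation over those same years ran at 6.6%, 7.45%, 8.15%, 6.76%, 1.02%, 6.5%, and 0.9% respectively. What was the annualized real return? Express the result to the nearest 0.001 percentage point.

-1.615%

Cumulative inflation factor: 1.066 × 1.0745 × 1.0815 × 1.0676 × 1.0102 × 1.065 × 1.009 ≈ 1.43564.
Nominal growth factor: 1.28100. Real growth factor = 1.28100 / 1.43564 ≈ 0.89228.
Annualized: 0.89228^(1/7) − 1 ≈ -0.01615.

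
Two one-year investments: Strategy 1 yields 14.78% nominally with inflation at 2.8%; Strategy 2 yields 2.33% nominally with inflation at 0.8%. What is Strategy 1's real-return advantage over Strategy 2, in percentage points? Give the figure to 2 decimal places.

Strategy 1 real return: 1.1478/1.028 − 1 = 11.654%.
Strategy 2 real return: 1.0233/1.008 − 1 = 1.518%.
Difference: 11.654 − 1.518 = 10.136 pp.

10.14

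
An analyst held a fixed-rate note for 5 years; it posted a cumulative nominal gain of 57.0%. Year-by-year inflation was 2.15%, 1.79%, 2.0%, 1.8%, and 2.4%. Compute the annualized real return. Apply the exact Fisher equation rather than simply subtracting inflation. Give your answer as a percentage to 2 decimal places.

Cumulative inflation factor: 1.0215 × 1.0179 × 1.020 × 1.018 × 1.024 ≈ 1.10558.
Nominal growth factor: 1.57000. Real growth factor = 1.57000 / 1.10558 ≈ 1.42007.
Annualized: 1.42007^(1/5) − 1 ≈ 0.07266.

7.27%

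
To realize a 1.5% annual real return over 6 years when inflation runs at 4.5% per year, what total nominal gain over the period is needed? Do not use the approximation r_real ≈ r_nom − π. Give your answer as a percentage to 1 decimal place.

42.4%

Required annual nominal rate: (1+1.5%)(1+4.5%) − 1 = 6.0675%.
Cumulative over 6 years: (1 + 0.060675)^6 − 1 ≈ 0.42395.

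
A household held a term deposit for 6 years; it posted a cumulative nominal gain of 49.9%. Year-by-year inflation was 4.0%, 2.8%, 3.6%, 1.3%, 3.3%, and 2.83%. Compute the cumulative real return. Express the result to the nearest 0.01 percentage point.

Cumulative inflation factor: 1.040 × 1.028 × 1.036 × 1.013 × 1.033 × 1.0283 ≈ 1.19183.
Nominal growth factor: 1.49900. Real growth factor = 1.49900 / 1.19183 ≈ 1.25773.
Total real return ≈ 25.7725%.

25.77%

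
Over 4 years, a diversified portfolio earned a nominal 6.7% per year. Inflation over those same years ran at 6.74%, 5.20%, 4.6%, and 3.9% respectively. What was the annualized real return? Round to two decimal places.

1.52%

Cumulative inflation factor: 1.0674 × 1.0520 × 1.046 × 1.039 ≈ 1.22037.
Nominal growth factor: 1.29616. Real growth factor = 1.29616 / 1.22037 ≈ 1.06211.
Annualized: 1.06211^(1/4) − 1 ≈ 0.01518.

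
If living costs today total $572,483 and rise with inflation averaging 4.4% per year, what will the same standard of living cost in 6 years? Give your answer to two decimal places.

$741,251.50

Cumulative price-level factor: (1+4.4%)^6 ≈ 1.2948008982.
Multiplying $572,483 by the price-level factor gives the future nominal sum.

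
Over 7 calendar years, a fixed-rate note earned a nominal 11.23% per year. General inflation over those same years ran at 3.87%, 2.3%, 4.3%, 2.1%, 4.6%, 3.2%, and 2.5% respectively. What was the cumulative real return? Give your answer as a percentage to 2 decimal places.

68.25%

Cumulative inflation factor: 1.0387 × 1.023 × 1.043 × 1.021 × 1.046 × 1.032 × 1.025 ≈ 1.25202.
Nominal growth factor: 2.10646. Real growth factor = 2.10646 / 1.25202 ≈ 1.68245.
Total real return ≈ 68.2451%.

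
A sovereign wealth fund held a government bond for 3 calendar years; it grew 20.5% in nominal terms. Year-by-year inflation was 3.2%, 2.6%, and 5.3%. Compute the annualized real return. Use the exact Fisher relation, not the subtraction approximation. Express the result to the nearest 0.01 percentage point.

Cumulative inflation factor: 1.032 × 1.026 × 1.053 ≈ 1.11495.
Nominal growth factor: 1.20500. Real growth factor = 1.20500 / 1.11495 ≈ 1.08077.
Annualized: 1.08077^(1/3) − 1 ≈ 0.02623.

2.62%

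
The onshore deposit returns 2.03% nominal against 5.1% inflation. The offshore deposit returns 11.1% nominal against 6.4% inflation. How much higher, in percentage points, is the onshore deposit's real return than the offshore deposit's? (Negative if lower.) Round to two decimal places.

The onshore deposit real return: 1.0203/1.051 − 1 = -2.921%.
The offshore deposit real return: 1.111/1.064 − 1 = 4.417%.
Difference: -2.921 − 4.417 = -7.338 pp.

-7.34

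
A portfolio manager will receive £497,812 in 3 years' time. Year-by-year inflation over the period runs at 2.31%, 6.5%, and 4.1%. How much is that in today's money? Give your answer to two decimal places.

£438,881.16

Price-level factor over 3 years: 1.0231 × 1.065 × 1.041 = 1.1342751615.
Purchasing power today: £497,812 divided by that factor.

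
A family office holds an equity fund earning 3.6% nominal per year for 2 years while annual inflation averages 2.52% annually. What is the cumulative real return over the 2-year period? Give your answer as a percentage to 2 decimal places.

2.12%

The annual real rate is (1+3.6%)/(1+2.52%) − 1 = 1.0535%.
Compounded over 2 years: (1 + 0.010535)^2 − 1 ≈ 0.02118.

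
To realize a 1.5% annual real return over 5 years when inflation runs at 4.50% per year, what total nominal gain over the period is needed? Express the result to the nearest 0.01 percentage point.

Required annual nominal rate: (1+1.5%)(1+4.50%) − 1 = 6.0675%.
Cumulative over 5 years: (1 + 0.060675)^5 − 1 ≈ 0.34249.

34.25%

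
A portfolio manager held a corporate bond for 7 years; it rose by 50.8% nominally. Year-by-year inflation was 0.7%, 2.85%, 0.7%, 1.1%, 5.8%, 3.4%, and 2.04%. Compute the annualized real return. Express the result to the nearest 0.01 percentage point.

Cumulative inflation factor: 1.007 × 1.0285 × 1.007 × 1.011 × 1.058 × 1.034 × 1.0204 ≈ 1.17704.
Nominal growth factor: 1.50800. Real growth factor = 1.50800 / 1.17704 ≈ 1.28118.
Annualized: 1.28118^(1/7) − 1 ≈ 0.03603.

3.60%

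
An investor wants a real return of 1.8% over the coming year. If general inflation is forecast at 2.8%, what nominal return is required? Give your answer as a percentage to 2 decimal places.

By the Fisher equation, 1 + r_nom = (1 + 1.8%)(1 + 2.8%) = 1.018 × 1.028 = 1.046504.
So r_nom = 4.6504%.

4.65%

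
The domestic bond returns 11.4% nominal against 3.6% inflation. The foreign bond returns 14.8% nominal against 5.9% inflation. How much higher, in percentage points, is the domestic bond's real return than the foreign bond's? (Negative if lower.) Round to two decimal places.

The domestic bond real return: 1.114/1.036 − 1 = 7.529%.
The foreign bond real return: 1.148/1.059 − 1 = 8.404%.
Difference: 7.529 − 8.404 = -0.875 pp.

-0.88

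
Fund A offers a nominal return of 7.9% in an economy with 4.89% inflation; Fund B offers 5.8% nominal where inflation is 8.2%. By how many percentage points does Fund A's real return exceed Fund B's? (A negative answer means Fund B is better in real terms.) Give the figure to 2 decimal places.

Fund A real return: 1.079/1.0489 − 1 = 2.870%.
Fund B real return: 1.058/1.082 − 1 = -2.218%.
Difference: 2.870 − (-2.218) = 5.088 pp.

5.09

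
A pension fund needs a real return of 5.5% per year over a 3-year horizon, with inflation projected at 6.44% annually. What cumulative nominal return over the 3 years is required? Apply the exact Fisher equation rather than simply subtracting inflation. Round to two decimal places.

41.60%

Required annual nominal rate: (1+5.5%)(1+6.44%) − 1 = 12.2942%.
Cumulative over 3 years: (1 + 0.122942)^3 − 1 ≈ 0.41603.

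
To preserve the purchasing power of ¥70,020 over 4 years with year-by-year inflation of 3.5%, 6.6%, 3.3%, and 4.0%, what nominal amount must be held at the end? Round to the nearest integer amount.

Cumulative price-level factor: 1.035 × 1.066 × 1.033 × 1.040 = 1.1853079992.
The nominal amount required is ¥70,020 scaled up by that factor.

¥82,995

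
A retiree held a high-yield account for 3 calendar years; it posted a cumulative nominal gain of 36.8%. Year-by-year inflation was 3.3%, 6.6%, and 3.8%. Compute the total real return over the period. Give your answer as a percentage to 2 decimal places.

19.68%

Cumulative inflation factor: 1.033 × 1.066 × 1.038 ≈ 1.14302.
Nominal growth factor: 1.36800. Real growth factor = 1.36800 / 1.14302 ≈ 1.19683.
Total real return ≈ 19.6827%.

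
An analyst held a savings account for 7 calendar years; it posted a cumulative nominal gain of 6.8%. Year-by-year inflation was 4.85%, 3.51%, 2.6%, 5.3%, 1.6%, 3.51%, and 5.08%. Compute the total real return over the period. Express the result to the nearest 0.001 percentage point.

Cumulative inflation factor: 1.0485 × 1.0351 × 1.026 × 1.053 × 1.016 × 1.0351 × 1.0508 ≈ 1.29575.
Nominal growth factor: 1.06800. Real growth factor = 1.06800 / 1.29575 ≈ 0.82423.
Total real return ≈ -17.5769%.

-17.577%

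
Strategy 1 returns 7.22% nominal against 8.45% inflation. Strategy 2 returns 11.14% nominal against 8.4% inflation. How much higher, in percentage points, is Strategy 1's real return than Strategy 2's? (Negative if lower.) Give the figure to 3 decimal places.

Strategy 1 real return: 1.0722/1.0845 − 1 = -1.1342%.
Strategy 2 real return: 1.1114/1.084 − 1 = 2.5277%.
Difference: -1.1342 − 2.5277 = -3.6619 pp.

-3.662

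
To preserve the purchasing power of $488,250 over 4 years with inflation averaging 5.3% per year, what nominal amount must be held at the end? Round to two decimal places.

$600,282.57

Cumulative price-level factor: (1+5.3%)^4 ≈ 1.2294573985.
The nominal amount required is $488,250 scaled up by that factor.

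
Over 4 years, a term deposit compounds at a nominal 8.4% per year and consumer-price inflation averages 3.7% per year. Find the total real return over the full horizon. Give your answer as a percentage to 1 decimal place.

19.4%

The annual real rate is (1+8.4%)/(1+3.7%) − 1 = 4.5323%.
Compounded over 4 years: (1 + 0.045323)^4 − 1 ≈ 0.19399.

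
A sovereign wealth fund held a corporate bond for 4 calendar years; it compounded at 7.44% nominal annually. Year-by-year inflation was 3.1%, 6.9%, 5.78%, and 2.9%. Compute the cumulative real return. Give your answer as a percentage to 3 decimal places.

Cumulative inflation factor: 1.031 × 1.069 × 1.0578 × 1.029 ≈ 1.19965.
Nominal growth factor: 1.33249. Real growth factor = 1.33249 / 1.19965 ≈ 1.11073.
Total real return ≈ 11.0730%.

11.073%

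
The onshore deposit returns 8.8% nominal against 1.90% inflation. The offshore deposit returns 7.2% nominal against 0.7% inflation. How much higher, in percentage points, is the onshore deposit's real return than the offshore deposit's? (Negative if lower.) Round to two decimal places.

0.32

The onshore deposit real return: 1.088/1.0190 − 1 = 6.771%.
The offshore deposit real return: 1.072/1.007 − 1 = 6.455%.
Difference: 6.771 − 6.455 = 0.316 pp.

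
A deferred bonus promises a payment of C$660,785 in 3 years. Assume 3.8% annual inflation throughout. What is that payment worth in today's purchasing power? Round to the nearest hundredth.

C$590,837.59

Price-level factor over 3 years: (1 + 3.8%)^3 = 1.118386872.
Purchasing power today: C$660,785 divided by that factor.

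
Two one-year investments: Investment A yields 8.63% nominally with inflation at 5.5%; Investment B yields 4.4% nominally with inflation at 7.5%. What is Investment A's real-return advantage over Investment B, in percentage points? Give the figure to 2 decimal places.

Investment A real return: 1.0863/1.055 − 1 = 2.967%.
Investment B real return: 1.044/1.075 − 1 = -2.884%.
Difference: 2.967 − (-2.884) = 5.851 pp.

5.85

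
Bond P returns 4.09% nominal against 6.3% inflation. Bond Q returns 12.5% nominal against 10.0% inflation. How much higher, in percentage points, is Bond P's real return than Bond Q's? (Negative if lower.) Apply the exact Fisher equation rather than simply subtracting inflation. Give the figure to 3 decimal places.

-4.352

Bond P real return: 1.0409/1.063 − 1 = -2.0790%.
Bond Q real return: 1.125/1.100 − 1 = 2.2727%.
Difference: -2.0790 − 2.2727 = -4.3517 pp.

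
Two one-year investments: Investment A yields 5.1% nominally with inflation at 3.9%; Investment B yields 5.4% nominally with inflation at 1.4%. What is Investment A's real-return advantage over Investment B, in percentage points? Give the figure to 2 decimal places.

Investment A real return: 1.051/1.039 − 1 = 1.155%.
Investment B real return: 1.054/1.014 − 1 = 3.945%.
Difference: 1.155 − 3.945 = -2.790 pp.

-2.79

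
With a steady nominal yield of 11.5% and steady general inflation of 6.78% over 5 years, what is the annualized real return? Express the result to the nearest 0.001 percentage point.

4.420%

With constant rates the annual real return is the same each year: (1+11.5%)/(1+6.78%) − 1 = 0.04420.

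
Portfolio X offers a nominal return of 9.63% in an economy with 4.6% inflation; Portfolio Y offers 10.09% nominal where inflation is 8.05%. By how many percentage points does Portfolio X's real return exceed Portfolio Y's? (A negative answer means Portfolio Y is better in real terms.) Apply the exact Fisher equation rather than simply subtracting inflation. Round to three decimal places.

Portfolio X real return: 1.0963/1.046 − 1 = 4.8088%.
Portfolio Y real return: 1.1009/1.0805 − 1 = 1.8880%.
Difference: 4.8088 − 1.8880 = 2.9208 pp.

2.921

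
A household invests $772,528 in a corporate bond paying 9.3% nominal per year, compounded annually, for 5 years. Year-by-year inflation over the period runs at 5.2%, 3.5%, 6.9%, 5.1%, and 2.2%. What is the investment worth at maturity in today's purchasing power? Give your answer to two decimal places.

$963,890.35

Nominal value at maturity: $772,528 × (1 + 9.3%)^5 ≈ $1,205,077.67.
Price-level factor over 5 years: 1.052 × 1.035 × 1.069 × 1.051 × 1.022 ≈ 1.2502227766.
The maturity value deflated by that factor is the answer in today's purchasing power.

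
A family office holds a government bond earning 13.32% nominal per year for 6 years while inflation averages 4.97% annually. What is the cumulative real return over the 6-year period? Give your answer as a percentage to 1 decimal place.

58.3%

The annual real rate is (1+13.32%)/(1+4.97%) − 1 = 7.9547%.
Compounded over 6 years: (1 + 0.079547)^6 − 1 ≈ 0.58288.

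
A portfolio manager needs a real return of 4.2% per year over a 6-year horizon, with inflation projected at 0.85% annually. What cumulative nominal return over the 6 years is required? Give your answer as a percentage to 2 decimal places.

34.67%

Required annual nominal rate: (1+4.2%)(1+0.85%) − 1 = 5.0857%.
Cumulative over 6 years: (1 + 0.050857)^6 − 1 ≈ 0.34667.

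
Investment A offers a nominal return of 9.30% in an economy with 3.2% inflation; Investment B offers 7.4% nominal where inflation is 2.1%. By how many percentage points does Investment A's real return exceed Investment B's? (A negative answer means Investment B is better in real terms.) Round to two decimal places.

Investment A real return: 1.0930/1.032 − 1 = 5.911%.
Investment B real return: 1.074/1.021 − 1 = 5.191%.
Difference: 5.911 − 5.191 = 0.720 pp.

0.72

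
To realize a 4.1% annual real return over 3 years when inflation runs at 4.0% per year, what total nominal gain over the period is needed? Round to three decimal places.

Required annual nominal rate: (1+4.1%)(1+4.0%) − 1 = 8.264%.
Cumulative over 3 years: (1 + 0.08264)^3 − 1 ≈ 0.26897.

26.897%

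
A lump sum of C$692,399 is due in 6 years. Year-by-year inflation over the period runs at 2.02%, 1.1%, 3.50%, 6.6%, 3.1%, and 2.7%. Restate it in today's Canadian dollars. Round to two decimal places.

Price-level factor over 6 years: 1.0202 × 1.011 × 1.0350 × 1.066 × 1.031 × 1.027 ≈ 1.2049336642.
Purchasing power today: C$692,399 divided by that factor.

C$574,636.61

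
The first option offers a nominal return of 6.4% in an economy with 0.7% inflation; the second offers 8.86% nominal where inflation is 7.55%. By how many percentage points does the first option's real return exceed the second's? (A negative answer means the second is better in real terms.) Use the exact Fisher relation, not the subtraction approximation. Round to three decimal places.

4.442

The first option real return: 1.064/1.007 − 1 = 5.6604%.
The second real return: 1.0886/1.0755 − 1 = 1.2180%.
Difference: 5.6604 − 1.2180 = 4.4424 pp.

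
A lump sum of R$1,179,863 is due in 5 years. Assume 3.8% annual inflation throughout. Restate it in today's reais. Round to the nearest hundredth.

R$979,140.05

Price-level factor over 5 years: (1 + 3.8%)^5 ≈ 1.2049992249.
Purchasing power today: R$1,179,863 divided by that factor.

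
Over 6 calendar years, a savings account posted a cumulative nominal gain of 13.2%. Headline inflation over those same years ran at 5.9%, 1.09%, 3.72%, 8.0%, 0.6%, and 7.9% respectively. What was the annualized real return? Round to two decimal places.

Cumulative inflation factor: 1.059 × 1.0109 × 1.0372 × 1.080 × 1.006 × 1.079 ≈ 1.30170.
Nominal growth factor: 1.13200. Real growth factor = 1.13200 / 1.30170 ≈ 0.86963.
Annualized: 0.86963^(1/6) − 1 ≈ -0.02301.

-2.30%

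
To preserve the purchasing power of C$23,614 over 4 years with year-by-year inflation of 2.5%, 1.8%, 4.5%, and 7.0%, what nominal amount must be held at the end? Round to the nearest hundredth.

C$27,551.25

Cumulative price-level factor: 1.025 × 1.018 × 1.045 × 1.070 = 1.1667336175.
The nominal amount required is C$23,614 scaled up by that factor.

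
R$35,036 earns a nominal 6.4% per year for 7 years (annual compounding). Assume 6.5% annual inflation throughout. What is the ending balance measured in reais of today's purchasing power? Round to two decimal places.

R$34,806.36

Nominal value at maturity: R$35,036 × (1 + 6.4%)^7 ≈ R$54,088.62.
Price-level factor over 7 years: (1 + 6.5%)^7 ≈ 1.5539865458.
Dividing the nominal maturity value by the price-level factor gives the value in today's money.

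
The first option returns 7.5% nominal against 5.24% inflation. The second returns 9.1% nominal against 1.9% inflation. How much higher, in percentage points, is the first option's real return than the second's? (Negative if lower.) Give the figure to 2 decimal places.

The first option real return: 1.075/1.0524 − 1 = 2.147%.
The second real return: 1.091/1.019 − 1 = 7.066%.
Difference: 2.147 − 7.066 = -4.919 pp.

-4.92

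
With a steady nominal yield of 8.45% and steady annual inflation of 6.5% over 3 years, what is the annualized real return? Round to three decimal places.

With constant rates the annual real return is the same each year: (1+8.45%)/(1+6.5%) − 1 = 0.01831.

1.831%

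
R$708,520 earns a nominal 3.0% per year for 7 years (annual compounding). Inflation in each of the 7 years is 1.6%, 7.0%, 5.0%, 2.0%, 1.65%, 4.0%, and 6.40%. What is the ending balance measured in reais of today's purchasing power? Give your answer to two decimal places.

R$665,370.25

Nominal value at maturity: R$708,520 × (1 + 3.0%)^7 ≈ R$871,390.23.
Price-level factor over 7 years: 1.016 × 1.070 × 1.050 × 1.020 × 1.0165 × 1.040 × 1.0640 ≈ 1.3096320858.
The maturity value deflated by that factor is the answer in today's purchasing power.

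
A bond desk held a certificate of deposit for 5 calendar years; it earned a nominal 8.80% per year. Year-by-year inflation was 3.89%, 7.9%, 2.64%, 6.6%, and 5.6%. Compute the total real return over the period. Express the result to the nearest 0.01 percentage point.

Cumulative inflation factor: 1.0389 × 1.079 × 1.0264 × 1.066 × 1.056 ≈ 1.29519.
Nominal growth factor: 1.52456. Real growth factor = 1.52456 / 1.29519 ≈ 1.17710.
Total real return ≈ 17.7095%.

17.71%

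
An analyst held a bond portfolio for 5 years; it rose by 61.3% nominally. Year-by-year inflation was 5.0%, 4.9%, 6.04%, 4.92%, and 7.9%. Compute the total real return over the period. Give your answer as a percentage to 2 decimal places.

21.99%

Cumulative inflation factor: 1.050 × 1.049 × 1.0604 × 1.0492 × 1.079 ≈ 1.32225.
Nominal growth factor: 1.61300. Real growth factor = 1.61300 / 1.32225 ≈ 1.21989.
Total real return ≈ 21.9888%.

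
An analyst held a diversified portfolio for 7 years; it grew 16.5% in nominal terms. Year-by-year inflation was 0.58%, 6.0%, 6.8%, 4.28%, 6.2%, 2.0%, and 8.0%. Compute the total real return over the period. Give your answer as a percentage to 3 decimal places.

-16.134%

Cumulative inflation factor: 1.0058 × 1.060 × 1.068 × 1.0428 × 1.062 × 1.020 × 1.080 ≈ 1.38912.
Nominal growth factor: 1.16500. Real growth factor = 1.16500 / 1.38912 ≈ 0.83866.
Total real return ≈ -16.1337%.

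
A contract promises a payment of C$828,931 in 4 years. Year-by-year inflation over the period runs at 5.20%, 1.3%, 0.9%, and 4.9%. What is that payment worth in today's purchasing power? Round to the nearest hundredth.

C$734,897.11

Price-level factor over 4 years: 1.0520 × 1.013 × 1.009 × 1.049 ≈ 1.1279551711.
Purchasing power today: C$828,931 divided by that factor.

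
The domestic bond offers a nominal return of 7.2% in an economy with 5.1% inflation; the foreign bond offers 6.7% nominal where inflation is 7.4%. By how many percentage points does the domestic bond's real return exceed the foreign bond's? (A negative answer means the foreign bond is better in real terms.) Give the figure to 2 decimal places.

2.65

The domestic bond real return: 1.072/1.051 − 1 = 1.998%.
The foreign bond real return: 1.067/1.074 − 1 = -0.652%.
Difference: 1.998 − (-0.652) = 2.650 pp.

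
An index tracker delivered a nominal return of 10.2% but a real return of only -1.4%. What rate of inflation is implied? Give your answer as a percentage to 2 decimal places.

From (1+r_nom) = (1+r_real)(1+π), we get 1+π = (1 + 10.2%)/(1 − 1.4%) = 1.102/0.986 ≈ 1.11765.
So π ≈ 11.7647%.

11.76%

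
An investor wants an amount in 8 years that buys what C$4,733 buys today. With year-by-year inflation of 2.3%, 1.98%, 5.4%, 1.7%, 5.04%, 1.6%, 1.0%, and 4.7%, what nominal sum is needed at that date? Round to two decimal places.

C$5,973.17

Cumulative price-level factor: 1.023 × 1.0198 × 1.054 × 1.017 × 1.0504 × 1.016 × 1.010 × 1.047 ≈ 1.2620271025.
Multiplying C$4,733 by the price-level factor gives the future nominal sum.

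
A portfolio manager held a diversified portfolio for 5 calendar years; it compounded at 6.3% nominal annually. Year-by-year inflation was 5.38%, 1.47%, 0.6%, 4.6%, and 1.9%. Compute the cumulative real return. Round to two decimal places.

18.38%

Cumulative inflation factor: 1.0538 × 1.0147 × 1.006 × 1.046 × 1.019 ≈ 1.14657.
Nominal growth factor: 1.35727. Real growth factor = 1.35727 / 1.14657 ≈ 1.18377.
Total real return ≈ 18.3768%.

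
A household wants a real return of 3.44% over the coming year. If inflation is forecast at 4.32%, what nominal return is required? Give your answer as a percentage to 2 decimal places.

By the Fisher equation, 1 + r_nom = (1 + 3.44%)(1 + 4.32%) = 1.0344 × 1.0432 = 1.07908608.
So r_nom = 7.908608%.

7.91%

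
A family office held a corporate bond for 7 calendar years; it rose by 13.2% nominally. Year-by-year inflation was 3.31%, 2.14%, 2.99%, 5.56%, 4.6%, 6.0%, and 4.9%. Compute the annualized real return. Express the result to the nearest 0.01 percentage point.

-2.32%

Cumulative inflation factor: 1.0331 × 1.0214 × 1.0299 × 1.0556 × 1.046 × 1.060 × 1.049 ≈ 1.33428.
Nominal growth factor: 1.13200. Real growth factor = 1.13200 / 1.33428 ≈ 0.84840.
Annualized: 0.84840^(1/7) − 1 ≈ -0.02321.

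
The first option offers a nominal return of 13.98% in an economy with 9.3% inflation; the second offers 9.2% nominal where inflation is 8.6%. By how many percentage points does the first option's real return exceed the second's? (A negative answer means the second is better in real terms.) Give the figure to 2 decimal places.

The first option real return: 1.1398/1.093 − 1 = 4.282%.
The second real return: 1.092/1.086 − 1 = 0.552%.
Difference: 4.282 − 0.552 = 3.730 pp.

3.73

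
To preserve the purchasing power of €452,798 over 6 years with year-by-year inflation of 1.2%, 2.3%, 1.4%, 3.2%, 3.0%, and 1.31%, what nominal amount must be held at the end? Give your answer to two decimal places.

Cumulative price-level factor: 1.012 × 1.023 × 1.014 × 1.032 × 1.030 × 1.0131 ≈ 1.1304811848.
The nominal amount required is €452,798 scaled up by that factor.

€511,879.62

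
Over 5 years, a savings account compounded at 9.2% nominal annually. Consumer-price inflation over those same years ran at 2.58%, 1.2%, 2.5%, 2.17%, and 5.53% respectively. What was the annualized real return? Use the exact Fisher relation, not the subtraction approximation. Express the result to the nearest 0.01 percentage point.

Cumulative inflation factor: 1.0258 × 1.012 × 1.025 × 1.0217 × 1.0553 ≈ 1.14727.
Nominal growth factor: 1.55279. Real growth factor = 1.55279 / 1.14727 ≈ 1.35346.
Annualized: 1.35346^(1/5) − 1 ≈ 0.06240.

6.24%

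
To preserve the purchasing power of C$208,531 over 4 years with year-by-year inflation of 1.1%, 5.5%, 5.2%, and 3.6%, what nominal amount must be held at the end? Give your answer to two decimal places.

Cumulative price-level factor: 1.011 × 1.055 × 1.052 × 1.036 ≈ 1.1624629246.
The nominal amount required is C$208,531 scaled up by that factor.

C$242,409.56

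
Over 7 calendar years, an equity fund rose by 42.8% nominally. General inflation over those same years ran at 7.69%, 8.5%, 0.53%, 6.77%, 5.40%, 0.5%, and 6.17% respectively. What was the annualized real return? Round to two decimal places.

Cumulative inflation factor: 1.0769 × 1.085 × 1.0053 × 1.0677 × 1.0540 × 1.005 × 1.0617 ≈ 1.41045.
Nominal growth factor: 1.42800. Real growth factor = 1.42800 / 1.41045 ≈ 1.01244.
Annualized: 1.01244^(1/7) − 1 ≈ 0.00177.

0.18%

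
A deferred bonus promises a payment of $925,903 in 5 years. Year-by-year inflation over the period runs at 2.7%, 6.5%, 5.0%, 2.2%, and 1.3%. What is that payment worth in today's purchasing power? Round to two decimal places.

Price-level factor over 5 years: 1.027 × 1.065 × 1.050 × 1.022 × 1.013 ≈ 1.1889667009.
Purchasing power today: $925,903 divided by that factor.

$778,745.95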